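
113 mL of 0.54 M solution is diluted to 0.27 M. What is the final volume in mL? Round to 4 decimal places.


Dilution: M1*V1 = M2*V2, solve for V2.
V2 = M1*V1 / M2
V2 = 0.54 * 113 / 0.27
V2 = 61.02 / 0.27
V2 = 226.0 mL, rounded to 4 dp:

226.0000 mL


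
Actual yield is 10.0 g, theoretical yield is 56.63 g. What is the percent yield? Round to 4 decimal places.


% yield = 100 * actual / theoretical
% yield = 100 * 10.0 / 56.63
% yield = 17.6584849 %, rounded to 4 dp:

17.6585 %


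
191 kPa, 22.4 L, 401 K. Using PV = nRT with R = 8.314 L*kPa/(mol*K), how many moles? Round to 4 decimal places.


PV = nRT, solve for n = PV / (RT).
PV = 191 * 22.4 = 4278.4
RT = 8.314 * 401 = 3333.914
n = 4278.4 / 3333.914
n = 1.28329645 mol, rounded to 4 dp:

1.2833 mol


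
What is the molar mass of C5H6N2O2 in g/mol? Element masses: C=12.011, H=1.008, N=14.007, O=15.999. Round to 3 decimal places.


M = sum(count * atomic_mass) over atoms.
M = 5*12.011 + 6*1.008 + 2*14.007 + 2*15.999
M = 60.055 + 6.048 + 28.014 + 31.998
M = 126.115 g/mol, rounded to 3 dp:

126.115 g/mol


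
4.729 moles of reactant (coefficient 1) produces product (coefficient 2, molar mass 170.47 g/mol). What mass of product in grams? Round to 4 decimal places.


Use the coefficient ratio to convert reactant moles to product moles, then multiply by the product's molar mass.
moles_P = moles_R * (coeff_P / coeff_R) = 4.729 * (2/1) = 9.458
mass_P = moles_P * M_P = 9.458 * 170.47
mass_P = 1612.30526 g, rounded to 4 dp:

1612.3053 g


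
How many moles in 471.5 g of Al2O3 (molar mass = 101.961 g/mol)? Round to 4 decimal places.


n = mass / M
n = 471.5 / 101.961
n = 4.62431714 mol, rounded to 4 dp:

4.6243 mol


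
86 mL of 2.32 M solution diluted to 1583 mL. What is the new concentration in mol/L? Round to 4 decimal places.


Dilution: M1*V1 = M2*V2, solve for M2.
M2 = M1*V1 / V2
M2 = 2.32 * 86 / 1583
M2 = 199.52 / 1583
M2 = 0.12603917 mol/L, rounded to 4 dp:

0.1260 mol/L


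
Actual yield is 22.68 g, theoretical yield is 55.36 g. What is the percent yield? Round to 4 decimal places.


% yield = 100 * actual / theoretical
% yield = 100 * 22.68 / 55.36
% yield = 40.96820809 %, rounded to 4 dp:

40.9682 %


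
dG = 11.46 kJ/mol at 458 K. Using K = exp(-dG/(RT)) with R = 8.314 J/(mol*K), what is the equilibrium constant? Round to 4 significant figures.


dG is in kJ/mol; multiply by 1000 to match R in J/(mol*K).
RT = 8.314 * 458 = 3807.812 J/mol
exponent = -dG*1000 / (RT) = -(11.46*1000) / 3807.812 = -3.00960236
K = exp(-3.00960236)
K = 0.049311283, rounded to 4 significant figures:

0.04931


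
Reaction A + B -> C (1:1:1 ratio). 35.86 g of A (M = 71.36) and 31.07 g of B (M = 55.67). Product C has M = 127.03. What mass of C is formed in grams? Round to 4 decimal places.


Find moles of each reactant; the smaller value is the limiting reagent in a 1:1:1 reaction, so moles_C equals moles of the limiter.
n_A = mass_A / M_A = 35.86 / 71.36 = 0.502522 mol
n_B = mass_B / M_B = 31.07 / 55.67 = 0.55811 mol
Limiting reagent: A (smaller), n_limiting = 0.502522 mol
mass_C = n_limiting * M_C = 0.502522 * 127.03
mass_C = 63.83536966 g, rounded to 4 dp:

63.8354 g


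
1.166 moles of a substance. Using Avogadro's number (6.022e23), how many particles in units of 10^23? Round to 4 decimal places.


N = n * NA, then divide by 1e23 for the requested units.
N / 1e23 = n * 6.022
N / 1e23 = 1.166 * 6.022
N / 1e23 = 7.021652, rounded to 4 dp:

7.0217


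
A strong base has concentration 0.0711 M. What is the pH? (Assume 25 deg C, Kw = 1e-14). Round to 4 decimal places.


A strong base dissociates completely, so [OH-] equals the given concentration.
pOH = -log10([OH-]) = -log10(0.0711) = 1.14813
pH = 14 - pOH = 14 - 1.14813
pH = 12.85187, rounded to 4 dp:

12.8519


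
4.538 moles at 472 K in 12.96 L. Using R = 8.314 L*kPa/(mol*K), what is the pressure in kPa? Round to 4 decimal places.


PV = nRT, solve for P = nRT / V.
nRT = 4.538 * 8.314 * 472 = 17808.0559
P = 17808.0559 / 12.96
P = 1374.07838735 kPa, rounded to 4 dp:

1374.0784 kPa


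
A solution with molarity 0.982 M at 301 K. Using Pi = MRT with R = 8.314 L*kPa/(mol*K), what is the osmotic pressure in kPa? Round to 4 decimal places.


Osmotic pressure (van't Hoff): Pi = M*R*T.
RT = 8.314 * 301 = 2502.514
Pi = 0.982 * 2502.514
Pi = 2457.468748 kPa, rounded to 4 dp:

2457.4687 kPa


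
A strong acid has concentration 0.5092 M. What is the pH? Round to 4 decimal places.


A strong acid dissociates completely, so [H+] equals the given concentration.
pH = -log10([H+]) = -log10(0.5092)
pH = 0.29311161, rounded to 4 dp:

0.2931


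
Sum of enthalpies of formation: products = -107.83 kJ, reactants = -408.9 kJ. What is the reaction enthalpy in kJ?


dH_rxn = sum(dH_f products) - sum(dH_f reactants)
dH_rxn = -107.83 - (-408.9)
dH_rxn = 301.07 kJ:

301.07 kJ


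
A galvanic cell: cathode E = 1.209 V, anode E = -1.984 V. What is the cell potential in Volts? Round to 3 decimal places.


Standard cell potential: E_cell = E_cathode - E_anode.
E_cell = 1.209 - (-1.984)
E_cell = 3.193 V, rounded to 3 dp:

3.193 V


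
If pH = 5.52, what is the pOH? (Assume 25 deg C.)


At 25 deg C, pH + pOH = 14.
pOH = 14 - pH = 14 - 5.52
pOH = 8.48:

8.48


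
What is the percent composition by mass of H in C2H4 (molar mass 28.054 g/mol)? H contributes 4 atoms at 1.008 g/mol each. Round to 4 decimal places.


pct = 100 * (n_elem * M_elem) / M_total
mass_contribution = 4 * 1.008 = 4.032 g/mol
pct = 100 * 4.032 / 28.054
pct = 14.37228203 %, rounded to 4 dp:

14.3723 %


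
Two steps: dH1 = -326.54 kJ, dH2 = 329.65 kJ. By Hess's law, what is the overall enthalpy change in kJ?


Hess's law: enthalpy is a state function, so add the step enthalpies.
dH_total = dH1 + dH2 = -326.54 + (329.65)
dH_total = 3.11 kJ:

3.11 kJ


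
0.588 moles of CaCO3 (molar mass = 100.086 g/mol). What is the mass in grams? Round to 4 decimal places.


mass = n * M
mass = 0.588 * 100.086
mass = 58.850568 g, rounded to 4 dp:

58.8506 g


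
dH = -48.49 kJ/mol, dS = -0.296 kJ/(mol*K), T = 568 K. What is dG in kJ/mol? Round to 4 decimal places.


Gibbs: dG = dH - T*dS (consistent units, dS already in kJ/(mol*K)).
T*dS = 568 * -0.296 = -168.128
dG = -48.49 - (-168.128)
dG = 119.638 kJ/mol, rounded to 4 dp:

119.6380 kJ/mol


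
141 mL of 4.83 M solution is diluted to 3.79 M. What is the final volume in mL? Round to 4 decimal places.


Dilution: M1*V1 = M2*V2, solve for V2.
V2 = M1*V1 / M2
V2 = 4.83 * 141 / 3.79
V2 = 681.03 / 3.79
V2 = 179.69129288 mL, rounded to 4 dp:

179.6913 mL


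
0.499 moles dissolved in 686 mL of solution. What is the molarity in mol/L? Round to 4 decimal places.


Convert volume to liters: V_L = V_mL / 1000.
V_L = 686 / 1000 = 0.686 L
M = n / V_L = 0.499 / 0.686
M = 0.72740525 mol/L, rounded to 4 dp:

0.7274 mol/L


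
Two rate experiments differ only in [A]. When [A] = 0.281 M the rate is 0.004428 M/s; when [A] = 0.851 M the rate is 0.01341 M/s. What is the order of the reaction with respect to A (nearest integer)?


Rate is proportional to [A]^n, so rate2/rate1 = ([A]2/[A]1)^n. Take logs to solve for n.
rate2/rate1 = 0.01341 / 0.004428 = 3.0285
[A]2/[A]1 = 0.851 / 0.281 = 3.0285
n = ln(3.0285) / ln(3.0285) = 1.0
Nearest integer order:

1


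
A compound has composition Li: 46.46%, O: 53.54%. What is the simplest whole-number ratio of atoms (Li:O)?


Assume 100 g of compound, divide each mass% by atomic mass to get moles, then normalize by the smallest to get a raw atom ratio.
Moles per 100 g: Li: 46.46/6.941 = 6.6936, O: 53.54/15.999 = 3.3465
Raw ratio (divide by min = 3.3465): Li: 2.0, O: 1.0
Multiply by 1 to clear fractions: Li: 2.0 ~= 2, O: 1.0 ~= 1
Reduce by GCD to get the simplest whole-number ratio:

2:1


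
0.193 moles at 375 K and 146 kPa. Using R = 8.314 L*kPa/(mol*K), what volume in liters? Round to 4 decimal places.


PV = nRT, solve for V = nRT / P.
nRT = 0.193 * 8.314 * 375 = 601.7258
V = 601.7258 / 146
V = 4.12140959 L, rounded to 4 dp:

4.1214 L


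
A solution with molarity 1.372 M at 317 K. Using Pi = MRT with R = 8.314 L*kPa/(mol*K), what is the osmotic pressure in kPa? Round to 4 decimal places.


Osmotic pressure (van't Hoff): Pi = M*R*T.
RT = 8.314 * 317 = 2635.538
Pi = 1.372 * 2635.538
Pi = 3615.958136 kPa, rounded to 4 dp:

3615.9581 kPa


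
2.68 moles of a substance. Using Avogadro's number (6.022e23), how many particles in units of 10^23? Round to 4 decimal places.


N = n * NA, then divide by 1e23 for the requested units.
N / 1e23 = n * 6.022
N / 1e23 = 2.68 * 6.022
N / 1e23 = 16.13896, rounded to 4 dp:

16.1390


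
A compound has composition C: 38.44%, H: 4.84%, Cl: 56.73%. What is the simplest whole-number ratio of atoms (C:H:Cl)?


Assume 100 g of compound, divide each mass% by atomic mass to get moles, then normalize by the smallest to get a raw atom ratio.
Moles per 100 g: C: 38.44/12.011 = 3.2004, H: 4.84/1.008 = 4.8016, Cl: 56.73/35.453 = 1.6001
Raw ratio (divide by min = 1.6001): C: 2.0, H: 3.001, Cl: 1.0
Multiply by 1 to clear fractions: C: 2.0 ~= 2, H: 3.001 ~= 3, Cl: 1.0 ~= 1
Reduce by GCD to get the simplest whole-number ratio:

2:3:1


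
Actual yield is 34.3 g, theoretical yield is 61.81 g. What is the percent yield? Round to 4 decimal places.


% yield = 100 * actual / theoretical
% yield = 100 * 34.3 / 61.81
% yield = 55.49263873 %, rounded to 4 dp:

55.4926 %


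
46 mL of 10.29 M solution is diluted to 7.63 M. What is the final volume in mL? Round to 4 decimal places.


Dilution: M1*V1 = M2*V2, solve for V2.
V2 = M1*V1 / M2
V2 = 10.29 * 46 / 7.63
V2 = 473.34 / 7.63
V2 = 62.03669725 mL, rounded to 4 dp:

62.0367 mL


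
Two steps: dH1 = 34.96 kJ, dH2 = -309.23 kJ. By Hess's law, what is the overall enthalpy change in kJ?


Hess's law: enthalpy is a state function, so add the step enthalpies.
dH_total = dH1 + dH2 = 34.96 + (-309.23)
dH_total = -274.27 kJ:

-274.27 kJ


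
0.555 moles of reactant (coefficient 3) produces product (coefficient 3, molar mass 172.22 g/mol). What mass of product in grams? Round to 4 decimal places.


Use the coefficient ratio to convert reactant moles to product moles, then multiply by the product's molar mass.
moles_P = moles_R * (coeff_P / coeff_R) = 0.555 * (3/3) = 0.555
mass_P = moles_P * M_P = 0.555 * 172.22
mass_P = 95.5821 g, rounded to 4 dp:

95.5821 g


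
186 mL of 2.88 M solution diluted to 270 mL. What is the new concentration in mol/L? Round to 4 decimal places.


Dilution: M1*V1 = M2*V2, solve for M2.
M2 = M1*V1 / V2
M2 = 2.88 * 186 / 270
M2 = 535.68 / 270
M2 = 1.984 mol/L, rounded to 4 dp:

1.9840 mol/L


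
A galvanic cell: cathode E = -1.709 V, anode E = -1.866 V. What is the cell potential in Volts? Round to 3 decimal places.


Standard cell potential: E_cell = E_cathode - E_anode.
E_cell = -1.709 - (-1.866)
E_cell = 0.157 V, rounded to 3 dp:

0.157 V


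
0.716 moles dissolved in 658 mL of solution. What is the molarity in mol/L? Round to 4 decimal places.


Convert volume to liters: V_L = V_mL / 1000.
V_L = 658 / 1000 = 0.658 L
M = n / V_L = 0.716 / 0.658
M = 1.0881459 mol/L, rounded to 4 dp:

1.0881 mol/L


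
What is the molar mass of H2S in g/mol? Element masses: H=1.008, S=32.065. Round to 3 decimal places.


M = sum(count * atomic_mass) over atoms.
M = 2*1.008 + 1*32.065
M = 2.016 + 32.065
M = 34.081 g/mol, rounded to 3 dp:

34.081 g/mol


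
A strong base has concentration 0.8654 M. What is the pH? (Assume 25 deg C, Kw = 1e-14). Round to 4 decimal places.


A strong base dissociates completely, so [OH-] equals the given concentration.
pOH = -log10([OH-]) = -log10(0.8654) = 0.062783
pH = 14 - pOH = 14 - 0.062783
pH = 13.937217, rounded to 4 dp:

13.9372


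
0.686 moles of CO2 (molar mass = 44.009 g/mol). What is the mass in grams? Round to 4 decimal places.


mass = n * M
mass = 0.686 * 44.009
mass = 30.190174 g, rounded to 4 dp:

30.1902 g


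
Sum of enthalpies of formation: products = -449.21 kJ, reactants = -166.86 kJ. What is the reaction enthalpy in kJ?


dH_rxn = sum(dH_f products) - sum(dH_f reactants)
dH_rxn = -449.21 - (-166.86)
dH_rxn = -282.35 kJ:

-282.35 kJ


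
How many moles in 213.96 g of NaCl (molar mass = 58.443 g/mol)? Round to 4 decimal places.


n = mass / M
n = 213.96 / 58.443
n = 3.66100303 mol, rounded to 4 dp:

3.6610 mol


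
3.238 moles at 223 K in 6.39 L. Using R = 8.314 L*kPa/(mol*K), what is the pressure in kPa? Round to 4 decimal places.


PV = nRT, solve for P = nRT / V.
nRT = 3.238 * 8.314 * 223 = 6003.3232
P = 6003.3232 / 6.39
P = 939.48719875 kPa, rounded to 4 dp:

939.4872 kPa


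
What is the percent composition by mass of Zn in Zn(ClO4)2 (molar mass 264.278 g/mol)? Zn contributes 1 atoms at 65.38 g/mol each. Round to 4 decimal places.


pct = 100 * (n_elem * M_elem) / M_total
mass_contribution = 1 * 65.38 = 65.38 g/mol
pct = 100 * 65.38 / 264.278
pct = 24.73910049 %, rounded to 4 dp:

24.7391 %


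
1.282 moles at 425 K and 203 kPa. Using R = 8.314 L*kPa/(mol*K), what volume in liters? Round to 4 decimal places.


PV = nRT, solve for V = nRT / P.
nRT = 1.282 * 8.314 * 425 = 4529.8829
V = 4529.8829 / 203
V = 22.31469409 L, rounded to 4 dp:

22.3147 L


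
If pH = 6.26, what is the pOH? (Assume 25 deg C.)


At 25 deg C, pH + pOH = 14.
pOH = 14 - pH = 14 - 6.26
pOH = 7.74:

7.74


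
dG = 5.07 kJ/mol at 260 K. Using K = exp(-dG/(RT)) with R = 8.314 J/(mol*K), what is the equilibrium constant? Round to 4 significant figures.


dG is in kJ/mol; multiply by 1000 to match R in J/(mol*K).
RT = 8.314 * 260 = 2161.64 J/mol
exponent = -dG*1000 / (RT) = -(5.07*1000) / 2161.64 = -2.34544142
K = exp(-2.34544142)
K = 0.095804903, rounded to 4 significant figures:

0.09580


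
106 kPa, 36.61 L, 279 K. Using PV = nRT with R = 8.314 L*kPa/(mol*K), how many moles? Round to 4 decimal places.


PV = nRT, solve for n = PV / (RT).
PV = 106 * 36.61 = 3880.66
RT = 8.314 * 279 = 2319.606
n = 3880.66 / 2319.606
n = 1.67298239 mol, rounded to 4 dp:

1.6730 mol


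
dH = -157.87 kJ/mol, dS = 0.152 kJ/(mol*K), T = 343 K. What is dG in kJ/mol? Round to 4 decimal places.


Gibbs: dG = dH - T*dS (consistent units, dS already in kJ/(mol*K)).
T*dS = 343 * 0.152 = 52.136
dG = -157.87 - (52.136)
dG = -210.006 kJ/mol, rounded to 4 dp:

-210.0060 kJ/mol


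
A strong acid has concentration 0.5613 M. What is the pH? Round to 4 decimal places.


A strong acid dissociates completely, so [H+] equals the given concentration.
pH = -log10([H+]) = -log10(0.5613)
pH = 0.25080496, rounded to 4 dp:

0.2508


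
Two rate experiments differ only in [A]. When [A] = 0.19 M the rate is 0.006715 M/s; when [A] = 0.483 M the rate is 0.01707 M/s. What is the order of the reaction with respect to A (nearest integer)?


Rate is proportional to [A]^n, so rate2/rate1 = ([A]2/[A]1)^n. Take logs to solve for n.
rate2/rate1 = 0.01707 / 0.006715 = 2.5421
[A]2/[A]1 = 0.483 / 0.19 = 2.5421
n = ln(2.5421) / ln(2.5421) = 1.0
Nearest integer order:

1


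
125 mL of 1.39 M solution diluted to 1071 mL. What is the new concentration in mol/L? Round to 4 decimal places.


Dilution: M1*V1 = M2*V2, solve for M2.
M2 = M1*V1 / V2
M2 = 1.39 * 125 / 1071
M2 = 173.75 / 1071
M2 = 0.16223156 mol/L, rounded to 4 dp:

0.1622 mol/L


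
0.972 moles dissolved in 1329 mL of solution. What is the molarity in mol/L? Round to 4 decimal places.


Convert volume to liters: V_L = V_mL / 1000.
V_L = 1329 / 1000 = 1.329 L
M = n / V_L = 0.972 / 1.329
M = 0.73137698 mol/L, rounded to 4 dp:

0.7314 mol/L


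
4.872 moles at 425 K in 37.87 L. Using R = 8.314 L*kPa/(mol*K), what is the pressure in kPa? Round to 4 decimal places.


PV = nRT, solve for P = nRT / V.
nRT = 4.872 * 8.314 * 425 = 17214.9684
P = 17214.9684 / 37.87
P = 454.58062847 kPa, rounded to 4 dp:

454.5806 kPa


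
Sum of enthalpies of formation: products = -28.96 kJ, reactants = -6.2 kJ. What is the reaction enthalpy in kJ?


dH_rxn = sum(dH_f products) - sum(dH_f reactants)
dH_rxn = -28.96 - (-6.2)
dH_rxn = -22.76 kJ:

-22.76 kJ


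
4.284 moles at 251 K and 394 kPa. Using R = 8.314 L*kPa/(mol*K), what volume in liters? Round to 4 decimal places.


PV = nRT, solve for V = nRT / P.
nRT = 4.284 * 8.314 * 251 = 8939.9112
V = 8939.9112 / 394
V = 22.69012995 L, rounded to 4 dp:

22.6901 L


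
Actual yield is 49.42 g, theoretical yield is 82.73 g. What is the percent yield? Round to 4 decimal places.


% yield = 100 * actual / theoretical
% yield = 100 * 49.42 / 82.73
% yield = 59.7364922 %, rounded to 4 dp:

59.7365 %


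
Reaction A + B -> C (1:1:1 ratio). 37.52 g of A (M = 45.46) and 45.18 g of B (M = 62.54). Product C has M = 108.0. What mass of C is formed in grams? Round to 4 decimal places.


Find moles of each reactant; the smaller value is the limiting reagent in a 1:1:1 reaction, so moles_C equals moles of the limiter.
n_A = mass_A / M_A = 37.52 / 45.46 = 0.825341 mol
n_B = mass_B / M_B = 45.18 / 62.54 = 0.722418 mol
Limiting reagent: B (smaller), n_limiting = 0.722418 mol
mass_C = n_limiting * M_C = 0.722418 * 108.0
mass_C = 78.021144 g, rounded to 4 dp:

78.0211 g


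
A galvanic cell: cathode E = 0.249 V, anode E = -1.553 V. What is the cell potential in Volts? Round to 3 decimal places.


Standard cell potential: E_cell = E_cathode - E_anode.
E_cell = 0.249 - (-1.553)
E_cell = 1.802 V, rounded to 3 dp:

1.802 V


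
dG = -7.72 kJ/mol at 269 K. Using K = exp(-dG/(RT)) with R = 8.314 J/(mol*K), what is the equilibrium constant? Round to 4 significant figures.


dG is in kJ/mol; multiply by 1000 to match R in J/(mol*K).
RT = 8.314 * 269 = 2236.466 J/mol
exponent = -dG*1000 / (RT) = -(-7.72*1000) / 2236.466 = 3.45187452
K = exp(3.45187452)
K = 31.559496, rounded to 4 significant figures:

31.56


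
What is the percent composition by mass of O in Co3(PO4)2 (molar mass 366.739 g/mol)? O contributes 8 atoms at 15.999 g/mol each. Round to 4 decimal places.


pct = 100 * (n_elem * M_elem) / M_total
mass_contribution = 8 * 15.999 = 127.992 g/mol
pct = 100 * 127.992 / 366.739
pct = 34.90002427 %, rounded to 4 dp:

34.9000 %


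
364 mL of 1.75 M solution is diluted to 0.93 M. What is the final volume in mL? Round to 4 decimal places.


Dilution: M1*V1 = M2*V2, solve for V2.
V2 = M1*V1 / M2
V2 = 1.75 * 364 / 0.93
V2 = 637.0 / 0.93
V2 = 684.94623656 mL, rounded to 4 dp:

684.9462 mL


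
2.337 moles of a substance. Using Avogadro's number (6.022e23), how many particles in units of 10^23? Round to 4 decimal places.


N = n * NA, then divide by 1e23 for the requested units.
N / 1e23 = n * 6.022
N / 1e23 = 2.337 * 6.022
N / 1e23 = 14.073414, rounded to 4 dp:

14.0734


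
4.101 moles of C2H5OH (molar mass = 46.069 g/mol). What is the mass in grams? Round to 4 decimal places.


mass = n * M
mass = 4.101 * 46.069
mass = 188.928969 g, rounded to 4 dp:

188.9290 g


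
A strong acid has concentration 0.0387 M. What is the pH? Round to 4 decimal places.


A strong acid dissociates completely, so [H+] equals the given concentration.
pH = -log10([H+]) = -log10(0.0387)
pH = 1.41228903, rounded to 4 dp:

1.4123


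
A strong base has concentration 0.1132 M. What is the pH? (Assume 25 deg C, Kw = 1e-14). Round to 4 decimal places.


A strong base dissociates completely, so [OH-] equals the given concentration.
pOH = -log10([OH-]) = -log10(0.1132) = 0.946154
pH = 14 - pOH = 14 - 0.946154
pH = 13.053846, rounded to 4 dp:

13.0538


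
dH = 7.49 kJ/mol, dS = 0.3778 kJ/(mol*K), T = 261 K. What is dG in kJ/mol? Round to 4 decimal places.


Gibbs: dG = dH - T*dS (consistent units, dS already in kJ/(mol*K)).
T*dS = 261 * 0.3778 = 98.6058
dG = 7.49 - (98.6058)
dG = -91.1158 kJ/mol, rounded to 4 dp:

-91.1158 kJ/mol


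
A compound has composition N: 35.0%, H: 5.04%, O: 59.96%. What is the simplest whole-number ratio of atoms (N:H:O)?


Assume 100 g of compound, divide each mass% by atomic mass to get moles, then normalize by the smallest to get a raw atom ratio.
Moles per 100 g: N: 35.0/14.007 = 2.4988, H: 5.04/1.008 = 5.0, O: 59.96/15.999 = 3.7477
Raw ratio (divide by min = 2.4988): N: 1.0, H: 2.001, O: 1.5
Multiply by 2 to clear fractions: N: 2.0 ~= 2, H: 4.002 ~= 4, O: 3.0 ~= 3
Reduce by GCD to get the simplest whole-number ratio:

2:4:3


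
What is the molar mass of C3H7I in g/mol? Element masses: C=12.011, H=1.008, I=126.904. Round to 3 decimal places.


M = sum(count * atomic_mass) over atoms.
M = 3*12.011 + 7*1.008 + 1*126.904
M = 36.033 + 7.056 + 126.904
M = 169.993 g/mol, rounded to 3 dp:

169.993 g/mol


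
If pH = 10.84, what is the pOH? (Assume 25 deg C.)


At 25 deg C, pH + pOH = 14.
pOH = 14 - pH = 14 - 10.84
pOH = 3.16:

3.16


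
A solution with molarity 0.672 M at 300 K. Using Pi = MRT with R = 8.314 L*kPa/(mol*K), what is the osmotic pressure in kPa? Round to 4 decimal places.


Osmotic pressure (van't Hoff): Pi = M*R*T.
RT = 8.314 * 300 = 2494.2
Pi = 0.672 * 2494.2
Pi = 1676.1024 kPa, rounded to 4 dp:

1676.1024 kPa


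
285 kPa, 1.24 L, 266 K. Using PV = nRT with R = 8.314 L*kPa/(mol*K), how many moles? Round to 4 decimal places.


PV = nRT, solve for n = PV / (RT).
PV = 285 * 1.24 = 353.4
RT = 8.314 * 266 = 2211.524
n = 353.4 / 2211.524
n = 0.15979931 mol, rounded to 4 dp:

0.1598 mol


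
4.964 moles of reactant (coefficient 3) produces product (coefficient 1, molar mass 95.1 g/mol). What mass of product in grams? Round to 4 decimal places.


Use the coefficient ratio to convert reactant moles to product moles, then multiply by the product's molar mass.
moles_P = moles_R * (coeff_P / coeff_R) = 4.964 * (1/3) = 1.654667
mass_P = moles_P * M_P = 1.654667 * 95.1
mass_P = 157.3588317 g, rounded to 4 dp:

157.3588 g


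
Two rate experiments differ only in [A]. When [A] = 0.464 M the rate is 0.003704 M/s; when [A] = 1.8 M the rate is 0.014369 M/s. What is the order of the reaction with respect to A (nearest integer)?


Rate is proportional to [A]^n, so rate2/rate1 = ([A]2/[A]1)^n. Take logs to solve for n.
rate2/rate1 = 0.014369 / 0.003704 = 3.8793
[A]2/[A]1 = 1.8 / 0.464 = 3.8793
n = ln(3.8793) / ln(3.8793) = 1.0
Nearest integer order:

1


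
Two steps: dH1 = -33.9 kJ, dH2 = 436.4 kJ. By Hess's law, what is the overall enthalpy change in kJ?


Hess's law: enthalpy is a state function, so add the step enthalpies.
dH_total = dH1 + dH2 = -33.9 + (436.4)
dH_total = 402.5 kJ:

402.50 kJ


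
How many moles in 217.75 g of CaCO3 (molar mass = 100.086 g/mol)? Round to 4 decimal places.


n = mass / M
n = 217.75 / 100.086
n = 2.17562896 mol, rounded to 4 dp:

2.1756 mol


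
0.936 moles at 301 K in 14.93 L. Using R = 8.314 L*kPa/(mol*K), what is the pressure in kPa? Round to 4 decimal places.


PV = nRT, solve for P = nRT / V.
nRT = 0.936 * 8.314 * 301 = 2342.3531
P = 2342.3531 / 14.93
P = 156.8890221 kPa, rounded to 4 dp:

156.8890 kPa


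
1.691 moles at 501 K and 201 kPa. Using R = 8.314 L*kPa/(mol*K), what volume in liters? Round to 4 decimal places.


PV = nRT, solve for V = nRT / P.
nRT = 1.691 * 8.314 * 501 = 7043.546
V = 7043.546 / 201
V = 35.04251741 L, rounded to 4 dp:

35.0425 L


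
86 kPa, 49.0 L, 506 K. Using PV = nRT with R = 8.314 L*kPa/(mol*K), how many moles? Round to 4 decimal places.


PV = nRT, solve for n = PV / (RT).
PV = 86 * 49.0 = 4214.0
RT = 8.314 * 506 = 4206.884
n = 4214.0 / 4206.884
n = 1.00169151 mol, rounded to 4 dp:

1.0017 mol


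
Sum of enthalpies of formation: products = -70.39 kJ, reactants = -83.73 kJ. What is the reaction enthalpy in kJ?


dH_rxn = sum(dH_f products) - sum(dH_f reactants)
dH_rxn = -70.39 - (-83.73)
dH_rxn = 13.34 kJ:

13.34 kJ


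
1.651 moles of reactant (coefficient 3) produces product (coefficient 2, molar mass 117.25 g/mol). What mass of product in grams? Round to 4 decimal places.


Use the coefficient ratio to convert reactant moles to product moles, then multiply by the product's molar mass.
moles_P = moles_R * (coeff_P / coeff_R) = 1.651 * (2/3) = 1.100667
mass_P = moles_P * M_P = 1.100667 * 117.25
mass_P = 129.05320575 g, rounded to 4 dp:

129.0532 g


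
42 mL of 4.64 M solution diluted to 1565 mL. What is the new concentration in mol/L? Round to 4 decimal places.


Dilution: M1*V1 = M2*V2, solve for M2.
M2 = M1*V1 / V2
M2 = 4.64 * 42 / 1565
M2 = 194.88 / 1565
M2 = 0.12452396 mol/L, rounded to 4 dp:

0.1245 mol/L


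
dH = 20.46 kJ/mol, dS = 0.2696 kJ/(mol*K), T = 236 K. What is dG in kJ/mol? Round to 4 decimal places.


Gibbs: dG = dH - T*dS (consistent units, dS already in kJ/(mol*K)).
T*dS = 236 * 0.2696 = 63.6256
dG = 20.46 - (63.6256)
dG = -43.1656 kJ/mol, rounded to 4 dp:

-43.1656 kJ/mol


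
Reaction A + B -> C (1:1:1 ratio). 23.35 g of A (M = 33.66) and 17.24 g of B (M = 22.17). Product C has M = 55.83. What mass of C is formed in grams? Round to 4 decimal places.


Find moles of each reactant; the smaller value is the limiting reagent in a 1:1:1 reaction, so moles_C equals moles of the limiter.
n_A = mass_A / M_A = 23.35 / 33.66 = 0.693702 mol
n_B = mass_B / M_B = 17.24 / 22.17 = 0.777627 mol
Limiting reagent: A (smaller), n_limiting = 0.693702 mol
mass_C = n_limiting * M_C = 0.693702 * 55.83
mass_C = 38.72938266 g, rounded to 4 dp:

38.7294 g


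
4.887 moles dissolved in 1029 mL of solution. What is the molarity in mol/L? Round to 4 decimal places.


Convert volume to liters: V_L = V_mL / 1000.
V_L = 1029 / 1000 = 1.029 L
M = n / V_L = 4.887 / 1.029
M = 4.74927114 mol/L, rounded to 4 dp:

4.7493 mol/L


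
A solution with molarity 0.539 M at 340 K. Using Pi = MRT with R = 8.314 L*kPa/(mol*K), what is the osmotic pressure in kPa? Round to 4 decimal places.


Osmotic pressure (van't Hoff): Pi = M*R*T.
RT = 8.314 * 340 = 2826.76
Pi = 0.539 * 2826.76
Pi = 1523.62364 kPa, rounded to 4 dp:

1523.6236 kPa


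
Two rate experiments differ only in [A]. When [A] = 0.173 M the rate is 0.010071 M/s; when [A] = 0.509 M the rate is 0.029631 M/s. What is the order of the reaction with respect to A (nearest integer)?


Rate is proportional to [A]^n, so rate2/rate1 = ([A]2/[A]1)^n. Take logs to solve for n.
rate2/rate1 = 0.029631 / 0.010071 = 2.9422
[A]2/[A]1 = 0.509 / 0.173 = 2.9422
n = ln(2.9422) / ln(2.9422) = 1.0
Nearest integer order:

1


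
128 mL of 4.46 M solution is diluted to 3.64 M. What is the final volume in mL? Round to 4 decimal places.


Dilution: M1*V1 = M2*V2, solve for V2.
V2 = M1*V1 / M2
V2 = 4.46 * 128 / 3.64
V2 = 570.88 / 3.64
V2 = 156.83516484 mL, rounded to 4 dp:

156.8352 mL


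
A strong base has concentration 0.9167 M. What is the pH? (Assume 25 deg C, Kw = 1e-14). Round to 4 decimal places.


A strong base dissociates completely, so [OH-] equals the given concentration.
pOH = -log10([OH-]) = -log10(0.9167) = 0.037773
pH = 14 - pOH = 14 - 0.037773
pH = 13.962227, rounded to 4 dp:

13.9622


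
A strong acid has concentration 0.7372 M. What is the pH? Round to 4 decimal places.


A strong acid dissociates completely, so [H+] equals the given concentration.
pH = -log10([H+]) = -log10(0.7372)
pH = 0.13241467, rounded to 4 dp:

0.1324


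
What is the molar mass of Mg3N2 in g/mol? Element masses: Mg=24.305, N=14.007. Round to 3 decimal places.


M = sum(count * atomic_mass) over atoms.
M = 3*24.305 + 2*14.007
M = 72.915 + 28.014
M = 100.929 g/mol, rounded to 3 dp:

100.929 g/mol


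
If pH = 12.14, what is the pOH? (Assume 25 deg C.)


At 25 deg C, pH + pOH = 14.
pOH = 14 - pH = 14 - 12.14
pOH = 1.86:

1.86


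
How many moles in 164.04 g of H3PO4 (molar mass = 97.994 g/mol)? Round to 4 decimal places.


n = mass / M
n = 164.04 / 97.994
n = 1.67398004 mol, rounded to 4 dp:

1.6740 mol


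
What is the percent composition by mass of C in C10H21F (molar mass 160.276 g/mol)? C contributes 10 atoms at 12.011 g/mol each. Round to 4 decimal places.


pct = 100 * (n_elem * M_elem) / M_total
mass_contribution = 10 * 12.011 = 120.11 g/mol
pct = 100 * 120.11 / 160.276
pct = 74.9394794 %, rounded to 4 dp:

74.9395 %


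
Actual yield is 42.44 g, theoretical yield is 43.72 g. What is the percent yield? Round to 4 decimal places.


% yield = 100 * actual / theoretical
% yield = 100 * 42.44 / 43.72
% yield = 97.07227813 %, rounded to 4 dp:

97.0723 %


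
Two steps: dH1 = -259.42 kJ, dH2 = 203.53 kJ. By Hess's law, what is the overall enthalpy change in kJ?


Hess's law: enthalpy is a state function, so add the step enthalpies.
dH_total = dH1 + dH2 = -259.42 + (203.53)
dH_total = -55.89 kJ:

-55.89 kJ


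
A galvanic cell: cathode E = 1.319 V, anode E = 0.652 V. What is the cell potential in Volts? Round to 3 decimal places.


Standard cell potential: E_cell = E_cathode - E_anode.
E_cell = 1.319 - (0.652)
E_cell = 0.667 V, rounded to 3 dp:

0.667 V


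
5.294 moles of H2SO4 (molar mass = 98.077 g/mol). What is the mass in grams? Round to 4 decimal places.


mass = n * M
mass = 5.294 * 98.077
mass = 519.219638 g, rounded to 4 dp:

519.2196 g


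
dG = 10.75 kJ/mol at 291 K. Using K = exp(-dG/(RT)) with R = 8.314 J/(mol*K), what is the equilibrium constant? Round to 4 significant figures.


dG is in kJ/mol; multiply by 1000 to match R in J/(mol*K).
RT = 8.314 * 291 = 2419.374 J/mol
exponent = -dG*1000 / (RT) = -(10.75*1000) / 2419.374 = -4.44329814
K = exp(-4.44329814)
K = 0.011757098, rounded to 4 significant figures:

0.01176


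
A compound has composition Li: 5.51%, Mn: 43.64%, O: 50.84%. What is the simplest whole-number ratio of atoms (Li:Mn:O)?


Assume 100 g of compound, divide each mass% by atomic mass to get moles, then normalize by the smallest to get a raw atom ratio.
Moles per 100 g: Li: 5.51/6.941 = 0.7938, Mn: 43.64/54.938 = 0.7943, O: 50.84/15.999 = 3.1777
Raw ratio (divide by min = 0.7938): Li: 1.0, Mn: 1.001, O: 4.003
Multiply by 1 to clear fractions: Li: 1.0 ~= 1, Mn: 1.001 ~= 1, O: 4.003 ~= 4
Reduce by GCD to get the simplest whole-number ratio:

1:1:4


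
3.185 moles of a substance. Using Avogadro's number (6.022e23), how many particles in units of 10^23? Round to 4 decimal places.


N = n * NA, then divide by 1e23 for the requested units.
N / 1e23 = n * 6.022
N / 1e23 = 3.185 * 6.022
N / 1e23 = 19.18007, rounded to 4 dp:

19.1801


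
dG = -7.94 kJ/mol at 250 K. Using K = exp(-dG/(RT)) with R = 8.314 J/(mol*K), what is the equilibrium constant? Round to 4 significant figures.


dG is in kJ/mol; multiply by 1000 to match R in J/(mol*K).
RT = 8.314 * 250 = 2078.5 J/mol
exponent = -dG*1000 / (RT) = -(-7.94*1000) / 2078.5 = 3.82006255
K = exp(3.82006255)
K = 45.607061, rounded to 4 significant figures:

45.61


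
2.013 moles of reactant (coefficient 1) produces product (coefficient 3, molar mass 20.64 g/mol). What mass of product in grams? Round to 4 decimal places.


Use the coefficient ratio to convert reactant moles to product moles, then multiply by the product's molar mass.
moles_P = moles_R * (coeff_P / coeff_R) = 2.013 * (3/1) = 6.039
mass_P = moles_P * M_P = 6.039 * 20.64
mass_P = 124.64496 g, rounded to 4 dp:

124.6450 g


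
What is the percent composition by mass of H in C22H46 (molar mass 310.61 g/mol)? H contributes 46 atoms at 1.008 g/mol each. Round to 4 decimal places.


pct = 100 * (n_elem * M_elem) / M_total
mass_contribution = 46 * 1.008 = 46.368 g/mol
pct = 100 * 46.368 / 310.61
pct = 14.92804482 %, rounded to 4 dp:

14.9280 %


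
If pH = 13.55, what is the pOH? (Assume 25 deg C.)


At 25 deg C, pH + pOH = 14.
pOH = 14 - pH = 14 - 13.55
pOH = 0.45:

0.45


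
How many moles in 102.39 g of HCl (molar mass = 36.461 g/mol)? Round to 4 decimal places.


n = mass / M
n = 102.39 / 36.461
n = 2.80820603 mol, rounded to 4 dp:

2.8082 mol


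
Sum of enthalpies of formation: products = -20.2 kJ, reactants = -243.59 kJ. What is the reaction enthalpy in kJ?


dH_rxn = sum(dH_f products) - sum(dH_f reactants)
dH_rxn = -20.2 - (-243.59)
dH_rxn = 223.39 kJ:

223.39 kJ


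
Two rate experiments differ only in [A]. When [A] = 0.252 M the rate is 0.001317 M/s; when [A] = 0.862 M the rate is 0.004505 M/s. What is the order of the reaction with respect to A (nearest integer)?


Rate is proportional to [A]^n, so rate2/rate1 = ([A]2/[A]1)^n. Take logs to solve for n.
rate2/rate1 = 0.004505 / 0.001317 = 3.4207
[A]2/[A]1 = 0.862 / 0.252 = 3.4206
n = ln(3.4207) / ln(3.4206) = 1.0
Nearest integer order:

1


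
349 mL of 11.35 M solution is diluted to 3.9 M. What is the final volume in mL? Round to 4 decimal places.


Dilution: M1*V1 = M2*V2, solve for V2.
V2 = M1*V1 / M2
V2 = 11.35 * 349 / 3.9
V2 = 3961.15 / 3.9
V2 = 1015.67948718 mL, rounded to 4 dp:

1015.6795 mL


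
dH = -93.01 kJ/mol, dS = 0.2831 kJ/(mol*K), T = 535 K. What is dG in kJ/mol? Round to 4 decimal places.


Gibbs: dG = dH - T*dS (consistent units, dS already in kJ/(mol*K)).
T*dS = 535 * 0.2831 = 151.4585
dG = -93.01 - (151.4585)
dG = -244.4685 kJ/mol, rounded to 4 dp:

-244.4685 kJ/mol


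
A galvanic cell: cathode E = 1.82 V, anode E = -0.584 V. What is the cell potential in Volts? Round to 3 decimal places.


Standard cell potential: E_cell = E_cathode - E_anode.
E_cell = 1.82 - (-0.584)
E_cell = 2.404 V, rounded to 3 dp:

2.404 V


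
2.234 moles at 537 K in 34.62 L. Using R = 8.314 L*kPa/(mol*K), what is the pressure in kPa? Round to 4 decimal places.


PV = nRT, solve for P = nRT / V.
nRT = 2.234 * 8.314 * 537 = 9973.9566
P = 9973.9566 / 34.62
P = 288.09811092 kPa, rounded to 4 dp:

288.0981 kPa


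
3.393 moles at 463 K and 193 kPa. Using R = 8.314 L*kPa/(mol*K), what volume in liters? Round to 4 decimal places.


PV = nRT, solve for V = nRT / P.
nRT = 3.393 * 8.314 * 463 = 13060.9531
V = 13060.9531 / 193
V = 67.67333212 L, rounded to 4 dp:

67.6733 L


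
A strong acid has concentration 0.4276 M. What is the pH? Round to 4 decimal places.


A strong acid dissociates completely, so [H+] equals the given concentration.
pH = -log10([H+]) = -log10(0.4276)
pH = 0.3689623, rounded to 4 dp:

0.3690


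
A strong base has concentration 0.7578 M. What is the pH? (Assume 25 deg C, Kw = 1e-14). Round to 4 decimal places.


A strong base dissociates completely, so [OH-] equals the given concentration.
pOH = -log10([OH-]) = -log10(0.7578) = 0.120445
pH = 14 - pOH = 14 - 0.120445
pH = 13.879555, rounded to 4 dp:

13.8796


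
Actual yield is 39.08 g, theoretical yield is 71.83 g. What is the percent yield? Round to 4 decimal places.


% yield = 100 * actual / theoretical
% yield = 100 * 39.08 / 71.83
% yield = 54.40623695 %, rounded to 4 dp:

54.4062 %


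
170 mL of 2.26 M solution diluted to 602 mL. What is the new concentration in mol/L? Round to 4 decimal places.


Dilution: M1*V1 = M2*V2, solve for M2.
M2 = M1*V1 / V2
M2 = 2.26 * 170 / 602
M2 = 384.2 / 602
M2 = 0.63820598 mol/L, rounded to 4 dp:

0.6382 mol/L


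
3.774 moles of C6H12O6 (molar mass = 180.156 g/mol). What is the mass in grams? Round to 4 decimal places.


mass = n * M
mass = 3.774 * 180.156
mass = 679.908744 g, rounded to 4 dp:

679.9087 g


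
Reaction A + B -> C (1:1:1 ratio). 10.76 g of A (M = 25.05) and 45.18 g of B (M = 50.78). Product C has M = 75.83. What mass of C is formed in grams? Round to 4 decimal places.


Find moles of each reactant; the smaller value is the limiting reagent in a 1:1:1 reaction, so moles_C equals moles of the limiter.
n_A = mass_A / M_A = 10.76 / 25.05 = 0.429541 mol
n_B = mass_B / M_B = 45.18 / 50.78 = 0.88972 mol
Limiting reagent: A (smaller), n_limiting = 0.429541 mol
mass_C = n_limiting * M_C = 0.429541 * 75.83
mass_C = 32.57209403 g, rounded to 4 dp:

32.5721 g


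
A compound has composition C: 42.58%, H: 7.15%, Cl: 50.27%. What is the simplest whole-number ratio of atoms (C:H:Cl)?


Assume 100 g of compound, divide each mass% by atomic mass to get moles, then normalize by the smallest to get a raw atom ratio.
Moles per 100 g: C: 42.58/12.011 = 3.5451, H: 7.15/1.008 = 7.0933, Cl: 50.27/35.453 = 1.4179
Raw ratio (divide by min = 1.4179): C: 2.5, H: 5.003, Cl: 1.0
Multiply by 2 to clear fractions: C: 5.0 ~= 5, H: 10.005 ~= 10, Cl: 2.0 ~= 2
Reduce by GCD to get the simplest whole-number ratio:

5:10:2


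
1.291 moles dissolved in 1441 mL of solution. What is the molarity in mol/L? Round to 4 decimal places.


Convert volume to liters: V_L = V_mL / 1000.
V_L = 1441 / 1000 = 1.441 L
M = n / V_L = 1.291 / 1.441
M = 0.89590562 mol/L, rounded to 4 dp:

0.8959 mol/L


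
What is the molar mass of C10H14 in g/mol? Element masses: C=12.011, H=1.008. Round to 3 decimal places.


M = sum(count * atomic_mass) over atoms.
M = 10*12.011 + 14*1.008
M = 120.11 + 14.112
M = 134.222 g/mol, rounded to 3 dp:

134.222 g/mol


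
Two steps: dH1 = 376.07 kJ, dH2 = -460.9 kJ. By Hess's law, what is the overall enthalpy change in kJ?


Hess's law: enthalpy is a state function, so add the step enthalpies.
dH_total = dH1 + dH2 = 376.07 + (-460.9)
dH_total = -84.83 kJ:

-84.83 kJ


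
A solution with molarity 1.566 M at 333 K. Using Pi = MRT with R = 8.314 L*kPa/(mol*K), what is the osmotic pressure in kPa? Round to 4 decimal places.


Osmotic pressure (van't Hoff): Pi = M*R*T.
RT = 8.314 * 333 = 2768.562
Pi = 1.566 * 2768.562
Pi = 4335.568092 kPa, rounded to 4 dp:

4335.5681 kPa


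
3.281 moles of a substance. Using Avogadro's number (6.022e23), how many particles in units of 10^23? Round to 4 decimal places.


N = n * NA, then divide by 1e23 for the requested units.
N / 1e23 = n * 6.022
N / 1e23 = 3.281 * 6.022
N / 1e23 = 19.758182, rounded to 4 dp:

19.7582


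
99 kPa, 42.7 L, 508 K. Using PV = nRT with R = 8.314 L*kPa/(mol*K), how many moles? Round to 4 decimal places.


PV = nRT, solve for n = PV / (RT).
PV = 99 * 42.7 = 4227.3
RT = 8.314 * 508 = 4223.512
n = 4227.3 / 4223.512
n = 1.00089688 mol, rounded to 4 dp:

1.0009 mol


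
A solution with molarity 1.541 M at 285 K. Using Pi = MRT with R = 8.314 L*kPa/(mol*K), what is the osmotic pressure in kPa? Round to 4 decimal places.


Osmotic pressure (van't Hoff): Pi = M*R*T.
RT = 8.314 * 285 = 2369.49
Pi = 1.541 * 2369.49
Pi = 3651.38409 kPa, rounded to 4 dp:

3651.3841 kPa


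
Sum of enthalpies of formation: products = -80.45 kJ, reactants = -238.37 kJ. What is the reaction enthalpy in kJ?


dH_rxn = sum(dH_f products) - sum(dH_f reactants)
dH_rxn = -80.45 - (-238.37)
dH_rxn = 157.92 kJ:

157.92 kJ


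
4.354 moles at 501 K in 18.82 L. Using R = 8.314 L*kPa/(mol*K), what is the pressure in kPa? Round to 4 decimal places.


PV = nRT, solve for P = nRT / V.
nRT = 4.354 * 8.314 * 501 = 18135.7772
P = 18135.7772 / 18.82
P = 963.64384697 kPa, rounded to 4 dp:

963.6438 kPa


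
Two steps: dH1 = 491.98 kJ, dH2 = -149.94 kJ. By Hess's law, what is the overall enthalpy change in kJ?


Hess's law: enthalpy is a state function, so add the step enthalpies.
dH_total = dH1 + dH2 = 491.98 + (-149.94)
dH_total = 342.04 kJ:

342.04 kJ


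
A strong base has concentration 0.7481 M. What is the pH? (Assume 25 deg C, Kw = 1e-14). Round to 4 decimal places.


A strong base dissociates completely, so [OH-] equals the given concentration.
pOH = -log10([OH-]) = -log10(0.7481) = 0.12604
pH = 14 - pOH = 14 - 0.12604
pH = 13.87396, rounded to 4 dp:

13.8740


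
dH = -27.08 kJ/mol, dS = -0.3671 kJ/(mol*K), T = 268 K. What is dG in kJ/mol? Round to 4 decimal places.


Gibbs: dG = dH - T*dS (consistent units, dS already in kJ/(mol*K)).
T*dS = 268 * -0.3671 = -98.3828
dG = -27.08 - (-98.3828)
dG = 71.3028 kJ/mol, rounded to 4 dp:

71.3028 kJ/mol


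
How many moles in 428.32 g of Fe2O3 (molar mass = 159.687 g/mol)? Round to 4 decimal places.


n = mass / M
n = 428.32 / 159.687
n = 2.68224715 mol, rounded to 4 dp:

2.6822 mol


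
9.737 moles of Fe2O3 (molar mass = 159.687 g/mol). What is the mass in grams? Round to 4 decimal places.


mass = n * M
mass = 9.737 * 159.687
mass = 1554.872319 g, rounded to 4 dp:

1554.8723 g
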